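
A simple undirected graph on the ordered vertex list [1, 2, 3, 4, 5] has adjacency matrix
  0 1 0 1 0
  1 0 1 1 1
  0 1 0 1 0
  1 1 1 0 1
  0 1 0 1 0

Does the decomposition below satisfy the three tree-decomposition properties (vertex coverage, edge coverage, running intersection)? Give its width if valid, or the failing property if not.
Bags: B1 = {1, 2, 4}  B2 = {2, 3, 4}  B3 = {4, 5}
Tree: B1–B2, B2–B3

No — edge (2,5) lies in no bag.

A tree decomposition must satisfy three properties: every vertex lies in some bag; for every edge, both endpoints lie together in some bag; and for every vertex, the bags containing it form a connected subtree. Here edge (2,5) lies in no bag, so the decomposition is invalid.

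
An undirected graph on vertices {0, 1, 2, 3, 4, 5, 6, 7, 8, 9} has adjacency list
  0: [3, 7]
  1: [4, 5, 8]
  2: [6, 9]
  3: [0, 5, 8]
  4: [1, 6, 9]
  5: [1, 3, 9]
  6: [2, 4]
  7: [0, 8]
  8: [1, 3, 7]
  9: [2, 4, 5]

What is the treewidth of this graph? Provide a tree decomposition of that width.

Treewidth 2.
One optimal decomposition is:
Bags: B1 = {2, 4, 6}  B2 = {2, 4, 9}  B3 = {1, 4, 9}  B4 = {1, 5, 9}  B5 = {1, 5, 8}  B6 = {3, 5, 8}  B7 = {3, 7, 8}  B8 = {0, 3, 7}
Tree: B1–B2, B2–B3, B3–B4, B4–B5, B5–B6, B6–B7, B7–B8

Every bag has size at most 3, so the width is 3 − 1 = 2 and tw(G) ≤ 2. The edges 6–2–9–4–6 form a cycle, so G is not a tree and its treewidth is at least 2. Therefore the treewidth is 2.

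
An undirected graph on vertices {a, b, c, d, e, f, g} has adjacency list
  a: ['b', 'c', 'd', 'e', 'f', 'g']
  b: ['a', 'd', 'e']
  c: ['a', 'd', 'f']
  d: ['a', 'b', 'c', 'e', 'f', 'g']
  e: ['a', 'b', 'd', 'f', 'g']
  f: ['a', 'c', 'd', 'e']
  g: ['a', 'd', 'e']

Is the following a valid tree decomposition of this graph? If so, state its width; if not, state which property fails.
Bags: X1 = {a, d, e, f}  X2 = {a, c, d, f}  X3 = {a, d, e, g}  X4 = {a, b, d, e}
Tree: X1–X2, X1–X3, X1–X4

Yes; width 3.

Vertex coverage: the bags together contain {a, b, c, d, e, f, g}, the full vertex set. Edge coverage: each edge of G has both endpoints in at least one bag. Running intersection: for every vertex, the bags containing it form a connected subtree. All three properties hold, so this is a valid tree decomposition of width max|bag| − 1 = 3, and hence tw(G) ≤ 3.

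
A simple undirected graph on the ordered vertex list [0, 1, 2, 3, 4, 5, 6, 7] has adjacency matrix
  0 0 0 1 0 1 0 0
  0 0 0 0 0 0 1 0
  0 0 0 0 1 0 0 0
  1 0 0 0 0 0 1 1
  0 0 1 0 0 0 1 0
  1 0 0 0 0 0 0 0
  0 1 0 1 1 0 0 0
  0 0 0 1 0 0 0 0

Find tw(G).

A width-1 tree decomposition is:
Bags: B1 = {3, 6}  B2 = {0, 3}  B3 = {0, 5}  B4 = {4, 6}  B5 = {3, 7}  B6 = {2, 4}  B7 = {1, 6}
Tree: B1–B2, B2–B3, B1–B4, B1–B5, B4–B6, B4–B7
Each bag holds 2 vertices, so the decomposition has width 1, which upper-bounds the treewidth. Since G has at least one edge (e.g. 6–3), it is not an edgeless graph, so tw(G) ≥ 1. Combining the bounds, tw(G) = 1.

1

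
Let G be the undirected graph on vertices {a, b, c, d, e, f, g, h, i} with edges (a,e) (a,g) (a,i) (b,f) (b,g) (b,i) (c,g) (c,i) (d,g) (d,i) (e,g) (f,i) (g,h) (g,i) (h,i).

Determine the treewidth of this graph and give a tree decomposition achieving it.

Treewidth 2.
Bags: B1 = {g, h, i}  B2 = {a, g, i}  B3 = {b, g, i}  B4 = {c, g, i}  B5 = {b, f, i}  B6 = {a, e, g}  B7 = {d, g, i}
Tree: B1–B2, B2–B3, B2–B4, B3–B5, B2–B6, B3–B7

The largest bag has 3 vertices, giving width 2; this decomposition certifies tw(G) ≤ 2. On the other hand G contains the 3-clique {a, e, g}. A clique must lie in a single bag of any decomposition, so no decomposition can have width below 2. Hence tw(G) = 2 exactly.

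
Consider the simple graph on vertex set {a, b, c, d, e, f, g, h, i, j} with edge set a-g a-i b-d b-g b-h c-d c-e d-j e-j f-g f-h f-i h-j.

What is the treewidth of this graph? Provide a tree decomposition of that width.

Every bag has size at most 3, so the width is 3 − 1 = 2 and tw(G) ≤ 2. Since e–c–d–j–e is a cycle in G, G is not acyclic. Forests are exactly the graphs of treewidth ≤ 1, so tw(G) ≥ 2. Hence tw(G) = 2 exactly.

Treewidth 2.
One optimal decomposition is:
Bags: B1 = {c, e, j}  B2 = {c, d, j}  B3 = {d, h, j}  B4 = {b, d, h}  B5 = {b, f, h}  B6 = {b, f, g}  B7 = {f, g, i}  B8 = {a, g, i}
Tree: B1–B2, B2–B3, B3–B4, B4–B5, B5–B6, B6–B7, B7–B8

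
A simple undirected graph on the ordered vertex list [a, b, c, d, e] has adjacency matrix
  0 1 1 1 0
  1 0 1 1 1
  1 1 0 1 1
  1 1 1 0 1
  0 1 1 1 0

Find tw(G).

3

A width-3 tree decomposition is:
Bags: B1 = {b, c, d, e}  B2 = {a, b, c, d}
Tree: B1–B2
Every bag has size at most 4, so the width is 4 − 1 = 3 and tw(G) ≤ 3. For the lower bound, the 4 vertices {b, c, d, e} are pairwise adjacent, and any tree decomposition puts a clique entirely inside one bag — forcing width ≥ 3. Hence tw(G) = 3 exactly.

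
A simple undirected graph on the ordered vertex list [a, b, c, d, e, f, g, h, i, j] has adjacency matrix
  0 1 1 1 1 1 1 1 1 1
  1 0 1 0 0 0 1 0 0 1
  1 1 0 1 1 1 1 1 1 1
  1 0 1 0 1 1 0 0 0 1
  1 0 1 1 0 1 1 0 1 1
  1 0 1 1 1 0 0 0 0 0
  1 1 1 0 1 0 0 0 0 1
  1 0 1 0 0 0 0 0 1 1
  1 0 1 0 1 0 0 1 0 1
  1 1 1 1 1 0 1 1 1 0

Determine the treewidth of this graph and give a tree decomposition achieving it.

Treewidth 4.
One such decomposition:
Bags: B1 = {a, c, d, e, j}  B2 = {a, c, e, i, j}  B3 = {a, c, e, g, j}  B4 = {a, b, c, g, j}  B5 = {a, c, h, i, j}  B6 = {a, c, d, e, f}
Tree: B1–B2, B2–B3, B3–B4, B2–B5, B1–B6

Every bag has size at most 5, so the width is 5 − 1 = 4 and tw(G) ≤ 4. On the other hand G contains the 5-clique {a, c, d, e, j}. A clique must lie in a single bag of any decomposition, so no decomposition can have width below 4. Hence tw(G) = 4 exactly.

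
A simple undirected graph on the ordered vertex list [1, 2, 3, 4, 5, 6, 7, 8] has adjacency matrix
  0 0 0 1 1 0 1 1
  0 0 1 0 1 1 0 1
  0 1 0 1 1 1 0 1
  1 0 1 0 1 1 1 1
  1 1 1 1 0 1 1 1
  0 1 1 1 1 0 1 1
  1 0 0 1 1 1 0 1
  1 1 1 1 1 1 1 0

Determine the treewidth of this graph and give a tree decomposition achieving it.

Treewidth 4.
Bags: B1 = {2, 3, 5, 6, 8}  B2 = {3, 4, 5, 6, 8}  B3 = {4, 5, 6, 7, 8}  B4 = {1, 4, 5, 7, 8}
Tree: B1–B2, B2–B3, B3–B4

Each bag holds 5 vertices, so the decomposition has width 4, which upper-bounds the treewidth. For the lower bound, the 5 vertices {2, 3, 5, 6, 8} are pairwise adjacent, and any tree decomposition puts a clique entirely inside one bag — forcing width ≥ 4. The upper and lower bounds meet at 4, so that is the treewidth.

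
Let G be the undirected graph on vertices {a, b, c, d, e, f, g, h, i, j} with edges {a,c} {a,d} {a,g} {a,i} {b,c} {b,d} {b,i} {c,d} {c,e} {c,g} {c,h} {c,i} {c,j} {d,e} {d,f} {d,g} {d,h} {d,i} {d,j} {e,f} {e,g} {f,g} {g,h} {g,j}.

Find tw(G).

3

A width-3 tree decomposition is:
Bags: B1 = {c, d, e, g}  B2 = {c, d, g, j}  B3 = {a, c, d, g}  B4 = {d, e, f, g}  B5 = {c, d, g, h}  B6 = {a, c, d, i}  B7 = {b, c, d, i}
Tree: B1–B2, B2–B3, B1–B4, B1–B5, B3–B6, B6–B7
Every bag has size at most 4, so the width is 4 − 1 = 3 and tw(G) ≤ 3. For the lower bound, the 4 vertices {c, d, g, j} are pairwise adjacent, and any tree decomposition puts a clique entirely inside one bag — forcing width ≥ 3. Therefore the treewidth is 3.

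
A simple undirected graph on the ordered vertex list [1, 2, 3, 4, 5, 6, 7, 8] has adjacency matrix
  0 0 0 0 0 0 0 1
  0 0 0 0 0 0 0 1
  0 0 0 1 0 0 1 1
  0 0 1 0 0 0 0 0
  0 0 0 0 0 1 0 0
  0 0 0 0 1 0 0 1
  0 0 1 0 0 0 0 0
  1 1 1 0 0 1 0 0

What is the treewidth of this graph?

A width-1 tree decomposition is:
Bags: B1 = {3, 8}  B2 = {6, 8}  B3 = {3, 7}  B4 = {5, 6}  B5 = {3, 4}  B6 = {2, 8}  B7 = {1, 8}
Tree: B1–B2, B1–B3, B2–B4, B3–B5, B1–B6, B1–B7
The largest bag has 2 vertices, giving width 1; this decomposition certifies tw(G) ≤ 1. Since G has at least one edge (e.g. 3–8), it is not an edgeless graph, so tw(G) ≥ 1. Combining the bounds, tw(G) = 1.

1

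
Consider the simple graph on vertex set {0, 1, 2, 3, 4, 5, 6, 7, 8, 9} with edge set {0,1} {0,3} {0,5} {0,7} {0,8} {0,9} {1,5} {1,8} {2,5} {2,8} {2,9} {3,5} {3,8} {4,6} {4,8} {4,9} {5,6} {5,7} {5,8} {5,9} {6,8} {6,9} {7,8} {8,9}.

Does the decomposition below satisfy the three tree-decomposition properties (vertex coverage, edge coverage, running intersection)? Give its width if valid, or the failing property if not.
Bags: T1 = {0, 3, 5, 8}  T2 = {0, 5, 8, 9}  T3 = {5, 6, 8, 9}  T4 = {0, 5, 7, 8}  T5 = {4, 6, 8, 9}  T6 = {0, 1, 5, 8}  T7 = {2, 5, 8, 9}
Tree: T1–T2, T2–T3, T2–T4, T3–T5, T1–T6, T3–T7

Yes; width 3.

Every vertex of G appears in some bag (union = {0, 1, 2, 3, 4, 5, 6, 7, 8, 9}); every edge is covered by a bag; and for each vertex v the set of bags containing v is connected in the bag tree. The decomposition is therefore valid. The largest bag has 4 vertices, so the width is 3.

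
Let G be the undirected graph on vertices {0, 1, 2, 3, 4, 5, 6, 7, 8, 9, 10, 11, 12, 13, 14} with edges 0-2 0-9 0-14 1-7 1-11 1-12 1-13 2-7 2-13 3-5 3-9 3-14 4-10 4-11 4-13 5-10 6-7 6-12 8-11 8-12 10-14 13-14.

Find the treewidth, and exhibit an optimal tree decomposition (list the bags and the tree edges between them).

Treewidth 3.
One optimal decomposition is:
Bags: B1 = {0, 3, 5, 9}  B2 = {0, 3, 5, 14}  B3 = {0, 5, 10, 14}  B4 = {0, 2, 10, 14}  B5 = {2, 10, 13, 14}  B6 = {2, 4, 10, 13}  B7 = {2, 4, 7, 13}  B8 = {1, 4, 7, 13}  B9 = {1, 4, 7, 11}  B10 = {1, 6, 7, 11}  B11 = {1, 6, 11, 12}  B12 = {6, 8, 11, 12}
Tree: B1–B2, B2–B3, B3–B4, B4–B5, B5–B6, B6–B7, B7–B8, B8–B9, B9–B10, B10–B11, B11–B12

Every bag has size at most 4, so the width is 4 − 1 = 3 and tw(G) ≤ 3. For the lower bound: the 4 vertex sets {3,5,9}, {0}, {14}, {2,4,10,13} are disjoint, each induces a connected subgraph, and every pair is joined by at least one edge of G. Contracting each set to a single vertex therefore yields K_{4} as a minor, and since treewidth is minor-monotone, tw(G) ≥ tw(K_{4}) = 3. The upper and lower bounds meet at 3, so that is the treewidth.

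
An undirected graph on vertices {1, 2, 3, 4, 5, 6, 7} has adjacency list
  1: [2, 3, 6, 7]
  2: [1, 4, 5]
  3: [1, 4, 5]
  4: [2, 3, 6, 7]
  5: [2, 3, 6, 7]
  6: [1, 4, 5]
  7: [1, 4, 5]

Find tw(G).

A width-3 tree decomposition is:
Bags: B1 = {1, 4, 5, 6}  B2 = {1, 2, 4, 5}  B3 = {1, 4, 5, 7}  B4 = {1, 3, 4, 5}
Tree: B1–B2, B2–B3, B3–B4
The largest bag has 4 vertices, giving width 3; this decomposition certifies tw(G) ≤ 3. For the lower bound: the 4 vertex sets {1,6}, {2,4}, {5}, {7} are disjoint, each induces a connected subgraph, and every pair is joined by at least one edge of G. Contracting each set to a single vertex therefore yields K_{4} as a minor, and since treewidth is minor-monotone, tw(G) ≥ tw(K_{4}) = 3. Hence tw(G) = 3 exactly.

3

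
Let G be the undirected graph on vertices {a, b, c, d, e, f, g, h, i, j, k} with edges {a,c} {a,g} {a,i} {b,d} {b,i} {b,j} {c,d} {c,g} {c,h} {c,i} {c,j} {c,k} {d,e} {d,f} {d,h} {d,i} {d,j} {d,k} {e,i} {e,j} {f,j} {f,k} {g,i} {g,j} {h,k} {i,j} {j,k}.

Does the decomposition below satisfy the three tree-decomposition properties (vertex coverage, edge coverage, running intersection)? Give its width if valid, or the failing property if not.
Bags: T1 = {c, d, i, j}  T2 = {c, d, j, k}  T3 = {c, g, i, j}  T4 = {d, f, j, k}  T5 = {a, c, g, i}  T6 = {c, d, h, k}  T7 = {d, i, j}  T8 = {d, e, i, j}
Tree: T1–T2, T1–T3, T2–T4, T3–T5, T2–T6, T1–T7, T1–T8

No — vertex b appears in no bag.

A tree decomposition must satisfy three properties: every vertex lies in some bag; for every edge, both endpoints lie together in some bag; and for every vertex, the bags containing it form a connected subtree. Here vertex b appears in no bag, so the decomposition is invalid.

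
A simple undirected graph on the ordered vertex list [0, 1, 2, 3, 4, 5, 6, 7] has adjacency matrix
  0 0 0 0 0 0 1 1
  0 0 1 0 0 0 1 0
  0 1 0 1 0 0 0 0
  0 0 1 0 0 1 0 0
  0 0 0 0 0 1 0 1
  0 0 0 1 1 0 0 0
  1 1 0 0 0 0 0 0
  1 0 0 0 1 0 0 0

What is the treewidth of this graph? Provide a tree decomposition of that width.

Each bag holds 3 vertices, so the decomposition has width 2, which upper-bounds the treewidth. Since 4–5–3–2–1–6–0–7–4 is a cycle in G, G is not acyclic. Forests are exactly the graphs of treewidth ≤ 1, so tw(G) ≥ 2. Combining the bounds, tw(G) = 2.

Treewidth 2.
One such decomposition:
Bags: B1 = {3, 4, 5}  B2 = {2, 3, 4}  B3 = {1, 2, 4}  B4 = {1, 4, 6}  B5 = {0, 4, 6}  B6 = {0, 4, 7}
Tree: B1–B2, B2–B3, B3–B4, B4–B5, B5–B6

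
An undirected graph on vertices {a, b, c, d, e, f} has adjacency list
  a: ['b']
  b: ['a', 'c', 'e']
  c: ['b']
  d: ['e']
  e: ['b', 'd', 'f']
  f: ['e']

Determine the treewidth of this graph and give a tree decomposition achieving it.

The largest bag has 2 vertices, giving width 1; this decomposition certifies tw(G) ≤ 1. Since G has at least one edge (e.g. b–e), it is not an edgeless graph, so tw(G) ≥ 1. Hence tw(G) = 1 exactly.

Treewidth 1.
One optimal decomposition is:
Bags: B1 = {b, e}  B2 = {d, e}  B3 = {b, c}  B4 = {e, f}  B5 = {a, b}
Tree: B1–B2, B1–B3, B2–B4, B1–B5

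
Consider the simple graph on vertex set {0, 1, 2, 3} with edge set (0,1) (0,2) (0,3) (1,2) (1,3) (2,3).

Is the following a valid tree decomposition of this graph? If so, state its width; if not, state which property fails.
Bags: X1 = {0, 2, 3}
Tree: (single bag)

A tree decomposition must satisfy three properties: every vertex lies in some bag; for every edge, both endpoints lie together in some bag; and for every vertex, the bags containing it form a connected subtree. Here vertex 1 appears in no bag, so the decomposition is invalid.

No — vertex 1 appears in no bag.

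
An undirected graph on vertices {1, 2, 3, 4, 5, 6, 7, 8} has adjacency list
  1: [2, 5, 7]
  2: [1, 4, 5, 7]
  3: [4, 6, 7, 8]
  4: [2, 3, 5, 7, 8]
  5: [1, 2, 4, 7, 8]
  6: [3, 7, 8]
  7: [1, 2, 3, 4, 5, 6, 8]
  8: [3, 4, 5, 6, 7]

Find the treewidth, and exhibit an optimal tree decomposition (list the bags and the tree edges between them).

The largest bag has 4 vertices, giving width 3; this decomposition certifies tw(G) ≤ 3. For the lower bound, the 4 vertices {1, 2, 5, 7} are pairwise adjacent, and any tree decomposition puts a clique entirely inside one bag — forcing width ≥ 3. Combining the bounds, tw(G) = 3.

Treewidth 3.
One such decomposition:
Bags: B1 = {3, 6, 7, 8}  B2 = {3, 4, 7, 8}  B3 = {4, 5, 7, 8}  B4 = {2, 4, 5, 7}  B5 = {1, 2, 5, 7}
Tree: B1–B2, B2–B3, B3–B4, B4–B5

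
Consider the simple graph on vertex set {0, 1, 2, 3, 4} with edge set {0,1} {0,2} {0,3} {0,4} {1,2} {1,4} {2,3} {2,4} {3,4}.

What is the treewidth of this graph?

3

A width-3 tree decomposition is:
Bags: B1 = {0, 1, 2, 4}  B2 = {0, 2, 3, 4}
Tree: B1–B2
The largest bag has 4 vertices, giving width 3; this decomposition certifies tw(G) ≤ 3. Conversely, {0, 1, 2, 4} is a clique of size 4, and the vertices of any clique must share a bag in every tree decomposition; so some bag has ≥ 4 vertices and tw(G) ≥ 3. Hence tw(G) = 3 exactly.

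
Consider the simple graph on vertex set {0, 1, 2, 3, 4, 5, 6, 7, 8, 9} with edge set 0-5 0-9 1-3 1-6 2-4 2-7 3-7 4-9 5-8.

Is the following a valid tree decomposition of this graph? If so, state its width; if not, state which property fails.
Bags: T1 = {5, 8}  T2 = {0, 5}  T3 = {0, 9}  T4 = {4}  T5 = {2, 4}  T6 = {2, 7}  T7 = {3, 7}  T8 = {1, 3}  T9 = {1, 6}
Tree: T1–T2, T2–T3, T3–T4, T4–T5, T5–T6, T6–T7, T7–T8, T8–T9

A tree decomposition must satisfy three properties: every vertex lies in some bag; for every edge, both endpoints lie together in some bag; and for every vertex, the bags containing it form a connected subtree. Here edge (9,4) lies in no bag, so the decomposition is invalid.

No — edge (9,4) lies in no bag.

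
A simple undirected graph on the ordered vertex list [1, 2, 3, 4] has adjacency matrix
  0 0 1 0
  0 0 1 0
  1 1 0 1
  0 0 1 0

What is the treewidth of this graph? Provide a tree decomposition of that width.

The largest bag has 2 vertices, giving width 1; this decomposition certifies tw(G) ≤ 1. Since G has at least one edge (e.g. 3–1), it is not an edgeless graph, so tw(G) ≥ 1. The upper and lower bounds meet at 1, so that is the treewidth.

Treewidth 1.
One optimal decomposition is:
Bags: B1 = {1, 3}  B2 = {2, 3}  B3 = {3, 4}
Tree: B1–B2, B1–B3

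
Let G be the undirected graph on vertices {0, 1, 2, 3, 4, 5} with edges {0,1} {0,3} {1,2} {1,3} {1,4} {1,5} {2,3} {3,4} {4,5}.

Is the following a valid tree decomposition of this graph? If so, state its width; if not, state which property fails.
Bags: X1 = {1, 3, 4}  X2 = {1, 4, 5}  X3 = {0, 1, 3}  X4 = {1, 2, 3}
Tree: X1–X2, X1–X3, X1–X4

Yes; width 2.

Vertex coverage: the bags together contain {0, 1, 2, 3, 4, 5}, the full vertex set. Edge coverage: each edge of G has both endpoints in at least one bag. Running intersection: for every vertex, the bags containing it form a connected subtree. All three properties hold, so this is a valid tree decomposition of width max|bag| − 1 = 2, and hence tw(G) ≤ 2.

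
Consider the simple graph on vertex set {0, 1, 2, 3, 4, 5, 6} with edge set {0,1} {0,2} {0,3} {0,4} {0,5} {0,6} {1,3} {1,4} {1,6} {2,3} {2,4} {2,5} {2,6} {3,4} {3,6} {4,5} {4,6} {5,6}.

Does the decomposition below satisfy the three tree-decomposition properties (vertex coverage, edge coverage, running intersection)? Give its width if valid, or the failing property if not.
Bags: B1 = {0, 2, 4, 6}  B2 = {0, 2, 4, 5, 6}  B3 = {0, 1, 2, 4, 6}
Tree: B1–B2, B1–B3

No — vertex 3 appears in no bag.

A tree decomposition must satisfy three properties: every vertex lies in some bag; for every edge, both endpoints lie together in some bag; and for every vertex, the bags containing it form a connected subtree. Here vertex 3 appears in no bag, so the decomposition is invalid.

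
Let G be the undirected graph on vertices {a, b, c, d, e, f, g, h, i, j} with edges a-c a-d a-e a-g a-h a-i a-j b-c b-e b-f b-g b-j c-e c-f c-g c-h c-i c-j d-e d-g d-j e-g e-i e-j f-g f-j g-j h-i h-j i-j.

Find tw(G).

4

A width-4 tree decomposition is:
Bags: B1 = {a, c, e, i, j}  B2 = {a, c, e, g, j}  B3 = {b, c, e, g, j}  B4 = {b, c, f, g, j}  B5 = {a, c, h, i, j}  B6 = {a, d, e, g, j}
Tree: B1–B2, B2–B3, B3–B4, B1–B5, B2–B6
The largest bag has 5 vertices, giving width 4; this decomposition certifies tw(G) ≤ 4. For the lower bound, the 5 vertices {a, d, e, g, j} are pairwise adjacent, and any tree decomposition puts a clique entirely inside one bag — forcing width ≥ 4. The upper and lower bounds meet at 4, so that is the treewidth.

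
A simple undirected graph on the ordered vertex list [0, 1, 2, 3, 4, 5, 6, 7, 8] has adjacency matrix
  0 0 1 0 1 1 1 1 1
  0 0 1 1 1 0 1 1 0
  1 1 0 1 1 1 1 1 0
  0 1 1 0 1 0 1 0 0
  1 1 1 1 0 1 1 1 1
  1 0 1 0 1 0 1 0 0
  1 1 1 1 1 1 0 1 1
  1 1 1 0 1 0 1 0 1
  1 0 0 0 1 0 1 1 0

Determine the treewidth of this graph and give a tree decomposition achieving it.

Each bag holds 5 vertices, so the decomposition has width 4, which upper-bounds the treewidth. On the other hand G contains the 5-clique {0, 4, 6, 7, 8}. A clique must lie in a single bag of any decomposition, so no decomposition can have width below 4. Therefore the treewidth is 4.

Treewidth 4.
One optimal decomposition is:
Bags: B1 = {0, 2, 4, 6, 7}  B2 = {1, 2, 4, 6, 7}  B3 = {1, 2, 3, 4, 6}  B4 = {0, 4, 6, 7, 8}  B5 = {0, 2, 4, 5, 6}
Tree: B1–B2, B2–B3, B1–B4, B1–B5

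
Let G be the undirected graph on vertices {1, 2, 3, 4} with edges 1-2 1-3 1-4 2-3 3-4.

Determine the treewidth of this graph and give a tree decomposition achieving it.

Treewidth 2.
One optimal decomposition is:
Bags: B1 = {1, 3, 4}  B2 = {1, 2, 3}
Tree: B1–B2

Every bag has size at most 3, so the width is 3 − 1 = 2 and tw(G) ≤ 2. For the lower bound, the 3 vertices {1, 2, 3} are pairwise adjacent, and any tree decomposition puts a clique entirely inside one bag — forcing width ≥ 2. Therefore the treewidth is 2.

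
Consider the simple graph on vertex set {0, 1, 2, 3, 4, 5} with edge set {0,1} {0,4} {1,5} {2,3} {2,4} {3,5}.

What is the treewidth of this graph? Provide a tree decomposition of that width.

Treewidth 2.
One optimal decomposition is:
Bags: B1 = {2, 3, 5}  B2 = {2, 4, 5}  B3 = {0, 4, 5}  B4 = {0, 1, 5}
Tree: B1–B2, B2–B3, B3–B4

Every bag has size at most 3, so the width is 3 − 1 = 2 and tw(G) ≤ 2. The edges 5–3–2–4–0–1–5 form a cycle, so G is not a tree and its treewidth is at least 2. Combining the bounds, tw(G) = 2.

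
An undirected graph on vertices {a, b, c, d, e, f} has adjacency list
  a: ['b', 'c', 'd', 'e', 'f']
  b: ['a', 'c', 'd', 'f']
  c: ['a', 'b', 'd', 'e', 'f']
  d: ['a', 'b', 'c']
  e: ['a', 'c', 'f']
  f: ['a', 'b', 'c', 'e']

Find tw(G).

A width-3 tree decomposition is:
Bags: B1 = {a, b, c, f}  B2 = {a, b, c, d}  B3 = {a, c, e, f}
Tree: B1–B2, B1–B3
Every bag has size at most 4, so the width is 4 − 1 = 3 and tw(G) ≤ 3. For the lower bound, the 4 vertices {a, b, c, d} are pairwise adjacent, and any tree decomposition puts a clique entirely inside one bag — forcing width ≥ 3. Hence tw(G) = 3 exactly.

3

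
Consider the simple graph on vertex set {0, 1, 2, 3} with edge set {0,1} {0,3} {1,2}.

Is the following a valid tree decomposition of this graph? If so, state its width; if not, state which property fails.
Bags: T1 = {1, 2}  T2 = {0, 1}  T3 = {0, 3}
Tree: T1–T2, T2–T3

Yes; width 1.

Vertex coverage: the bags together contain {0, 1, 2, 3}, the full vertex set. Edge coverage: each edge of G has both endpoints in at least one bag. Running intersection: for every vertex, the bags containing it form a connected subtree. All three properties hold, so this is a valid tree decomposition of width max|bag| − 1 = 1, and hence tw(G) ≤ 1.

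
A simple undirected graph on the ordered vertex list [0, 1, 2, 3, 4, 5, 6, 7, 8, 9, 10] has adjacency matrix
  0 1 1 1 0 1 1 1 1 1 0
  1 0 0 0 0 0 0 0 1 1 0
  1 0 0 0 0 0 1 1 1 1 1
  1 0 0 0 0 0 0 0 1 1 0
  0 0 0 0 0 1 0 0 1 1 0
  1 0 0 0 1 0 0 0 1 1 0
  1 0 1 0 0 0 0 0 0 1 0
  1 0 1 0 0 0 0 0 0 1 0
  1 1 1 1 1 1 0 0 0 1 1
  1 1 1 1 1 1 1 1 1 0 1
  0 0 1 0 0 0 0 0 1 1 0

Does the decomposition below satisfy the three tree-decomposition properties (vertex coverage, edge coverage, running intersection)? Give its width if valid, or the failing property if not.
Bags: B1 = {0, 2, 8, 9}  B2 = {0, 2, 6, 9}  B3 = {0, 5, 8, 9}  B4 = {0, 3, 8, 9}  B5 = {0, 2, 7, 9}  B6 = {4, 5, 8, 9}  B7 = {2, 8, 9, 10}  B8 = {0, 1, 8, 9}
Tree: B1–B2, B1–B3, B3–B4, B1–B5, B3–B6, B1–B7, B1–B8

Yes; width 3.

Every vertex of G appears in some bag (union = {0, 1, 2, 3, 4, 5, 6, 7, 8, 9, 10}); every edge is covered by a bag; and for each vertex v the set of bags containing v is connected in the bag tree. The decomposition is therefore valid. The largest bag has 4 vertices, so the width is 3.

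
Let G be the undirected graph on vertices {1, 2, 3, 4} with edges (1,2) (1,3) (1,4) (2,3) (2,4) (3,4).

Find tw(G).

3

A width-3 tree decomposition is:
Bags: B1 = {1, 2, 3, 4}
Tree: (single bag)
With just one bag of size 4, the width is 4 − 1 = 3, so tw(G) ≤ 3. Conversely, {1, 2, 3, 4} is a clique of size 4, and the vertices of any clique must share a bag in every tree decomposition; so some bag has ≥ 4 vertices and tw(G) ≥ 3. The upper and lower bounds meet at 3, so that is the treewidth.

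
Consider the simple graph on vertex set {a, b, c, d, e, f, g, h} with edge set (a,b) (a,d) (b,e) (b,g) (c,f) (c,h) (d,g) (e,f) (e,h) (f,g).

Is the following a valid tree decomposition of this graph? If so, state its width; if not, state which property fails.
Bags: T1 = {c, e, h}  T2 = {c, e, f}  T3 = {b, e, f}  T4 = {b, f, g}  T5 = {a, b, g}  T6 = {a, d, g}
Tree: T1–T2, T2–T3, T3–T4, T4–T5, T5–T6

Yes; width 2.

Every vertex of G appears in some bag (union = {a, b, c, d, e, f, g, h}); every edge is covered by a bag; and for each vertex v the set of bags containing v is connected in the bag tree. The decomposition is therefore valid. The largest bag has 3 vertices, so the width is 2.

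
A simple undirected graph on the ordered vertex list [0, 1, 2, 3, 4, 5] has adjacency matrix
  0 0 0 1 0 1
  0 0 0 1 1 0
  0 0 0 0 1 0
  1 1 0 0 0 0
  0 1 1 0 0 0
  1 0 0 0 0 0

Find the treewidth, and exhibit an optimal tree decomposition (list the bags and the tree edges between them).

Treewidth 1.
Bags: B1 = {0, 5}  B2 = {0, 3}  B3 = {1, 3}  B4 = {1, 4}  B5 = {2, 4}
Tree: B1–B2, B2–B3, B3–B4, B4–B5

Each bag holds 2 vertices, so the decomposition has width 1, which upper-bounds the treewidth. Since G has at least one edge (e.g. 5–0), it is not an edgeless graph, so tw(G) ≥ 1. Hence tw(G) = 1 exactly.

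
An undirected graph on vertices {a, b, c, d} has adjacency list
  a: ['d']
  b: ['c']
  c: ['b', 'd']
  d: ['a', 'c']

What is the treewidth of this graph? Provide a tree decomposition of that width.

Every bag has size at most 2, so the width is 2 − 1 = 1 and tw(G) ≤ 1. G has an edge, so its treewidth is at least 1. Combining the bounds, tw(G) = 1.

Treewidth 1.
Bags: B1 = {c, d}  B2 = {a, d}  B3 = {b, c}
Tree: B1–B2, B1–B3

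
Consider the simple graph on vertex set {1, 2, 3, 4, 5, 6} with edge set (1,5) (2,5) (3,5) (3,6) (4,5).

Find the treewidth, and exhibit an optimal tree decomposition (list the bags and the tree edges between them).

Every bag has size at most 2, so the width is 2 − 1 = 1 and tw(G) ≤ 1. G has an edge, so its treewidth is at least 1. Combining the bounds, tw(G) = 1.

Treewidth 1.
One such decomposition:
Bags: B1 = {2, 5}  B2 = {1, 5}  B3 = {4, 5}  B4 = {3, 5}  B5 = {3, 6}
Tree: B1–B2, B1–B3, B2–B4, B4–B5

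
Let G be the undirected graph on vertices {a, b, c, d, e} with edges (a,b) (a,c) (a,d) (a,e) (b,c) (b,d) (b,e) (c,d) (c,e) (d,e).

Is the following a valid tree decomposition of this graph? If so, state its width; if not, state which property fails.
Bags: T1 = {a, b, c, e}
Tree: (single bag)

A tree decomposition must satisfy three properties: every vertex lies in some bag; for every edge, both endpoints lie together in some bag; and for every vertex, the bags containing it form a connected subtree. Here vertex d appears in no bag, so the decomposition is invalid.

No — vertex d appears in no bag.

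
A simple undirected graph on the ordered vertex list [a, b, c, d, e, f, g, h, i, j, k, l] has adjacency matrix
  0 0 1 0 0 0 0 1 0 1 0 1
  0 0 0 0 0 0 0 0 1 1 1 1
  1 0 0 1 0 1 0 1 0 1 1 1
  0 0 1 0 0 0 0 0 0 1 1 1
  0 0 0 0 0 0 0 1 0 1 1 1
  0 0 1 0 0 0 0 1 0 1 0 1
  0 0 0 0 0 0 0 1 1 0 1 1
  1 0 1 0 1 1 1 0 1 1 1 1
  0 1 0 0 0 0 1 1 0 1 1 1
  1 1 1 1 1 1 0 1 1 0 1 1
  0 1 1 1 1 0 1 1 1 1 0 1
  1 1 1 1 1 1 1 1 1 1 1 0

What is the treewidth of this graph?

A width-4 tree decomposition is:
Bags: B1 = {b, i, j, k, l}  B2 = {h, i, j, k, l}  B3 = {c, h, j, k, l}  B4 = {e, h, j, k, l}  B5 = {a, c, h, j, l}  B6 = {c, f, h, j, l}  B7 = {g, h, i, k, l}  B8 = {c, d, j, k, l}
Tree: B1–B2, B2–B3, B3–B4, B3–B5, B3–B6, B2–B7, B3–B8
Every bag has size at most 5, so the width is 5 − 1 = 4 and tw(G) ≤ 4. For the lower bound, the 5 vertices {g, h, i, k, l} are pairwise adjacent, and any tree decomposition puts a clique entirely inside one bag — forcing width ≥ 4. Hence tw(G) = 4 exactly.

4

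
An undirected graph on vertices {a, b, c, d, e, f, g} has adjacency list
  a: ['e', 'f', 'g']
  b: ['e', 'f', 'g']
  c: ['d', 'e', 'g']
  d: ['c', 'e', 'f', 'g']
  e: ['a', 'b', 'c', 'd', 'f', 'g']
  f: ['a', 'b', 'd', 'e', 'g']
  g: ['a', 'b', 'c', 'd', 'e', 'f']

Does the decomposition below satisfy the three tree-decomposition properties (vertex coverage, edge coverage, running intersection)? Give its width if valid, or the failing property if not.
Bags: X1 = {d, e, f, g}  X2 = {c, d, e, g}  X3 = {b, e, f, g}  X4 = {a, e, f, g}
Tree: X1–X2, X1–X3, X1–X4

Vertex coverage: the bags together contain {a, b, c, d, e, f, g}, the full vertex set. Edge coverage: each edge of G has both endpoints in at least one bag. Running intersection: for every vertex, the bags containing it form a connected subtree. All three properties hold, so this is a valid tree decomposition of width max|bag| − 1 = 3, and hence tw(G) ≤ 3.

Yes; width 3.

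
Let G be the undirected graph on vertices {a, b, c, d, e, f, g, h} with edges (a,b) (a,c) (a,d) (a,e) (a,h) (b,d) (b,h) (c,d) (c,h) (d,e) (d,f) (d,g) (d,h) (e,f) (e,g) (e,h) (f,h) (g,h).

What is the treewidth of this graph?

A width-3 tree decomposition is:
Bags: B1 = {a, d, e, h}  B2 = {a, b, d, h}  B3 = {a, c, d, h}  B4 = {d, e, g, h}  B5 = {d, e, f, h}
Tree: B1–B2, B2–B3, B1–B4, B1–B5
Each bag holds 4 vertices, so the decomposition has width 3, which upper-bounds the treewidth. On the other hand G contains the 4-clique {d, e, g, h}. A clique must lie in a single bag of any decomposition, so no decomposition can have width below 3. Hence tw(G) = 3 exactly.

3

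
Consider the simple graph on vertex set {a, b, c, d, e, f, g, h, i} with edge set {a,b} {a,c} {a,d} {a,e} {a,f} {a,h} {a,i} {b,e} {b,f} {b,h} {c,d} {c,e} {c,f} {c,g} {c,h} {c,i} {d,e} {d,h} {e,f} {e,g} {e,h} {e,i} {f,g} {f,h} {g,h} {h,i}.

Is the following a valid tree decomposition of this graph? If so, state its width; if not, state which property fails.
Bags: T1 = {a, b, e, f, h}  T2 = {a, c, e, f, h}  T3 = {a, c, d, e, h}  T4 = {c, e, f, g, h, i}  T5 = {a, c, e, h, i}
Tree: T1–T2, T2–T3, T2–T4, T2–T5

No — bags containing vertex i are not connected in the tree.

A tree decomposition must satisfy three properties: every vertex lies in some bag; for every edge, both endpoints lie together in some bag; and for every vertex, the bags containing it form a connected subtree. Here bags containing vertex i are not connected in the tree, so the decomposition is invalid.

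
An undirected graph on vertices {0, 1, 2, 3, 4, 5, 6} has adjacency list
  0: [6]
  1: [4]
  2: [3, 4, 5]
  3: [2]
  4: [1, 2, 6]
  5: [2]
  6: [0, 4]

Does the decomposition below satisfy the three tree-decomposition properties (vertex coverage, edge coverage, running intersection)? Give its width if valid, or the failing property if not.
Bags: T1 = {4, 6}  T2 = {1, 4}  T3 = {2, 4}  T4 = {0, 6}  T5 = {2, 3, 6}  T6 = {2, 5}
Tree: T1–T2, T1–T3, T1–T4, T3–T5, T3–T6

A tree decomposition must satisfy three properties: every vertex lies in some bag; for every edge, both endpoints lie together in some bag; and for every vertex, the bags containing it form a connected subtree. Here bags containing vertex 6 are not connected in the tree, so the decomposition is invalid.

No — bags containing vertex 6 are not connected in the tree.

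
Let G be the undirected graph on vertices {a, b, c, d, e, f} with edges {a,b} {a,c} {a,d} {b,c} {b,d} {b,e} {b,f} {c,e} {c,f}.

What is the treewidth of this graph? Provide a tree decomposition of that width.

Treewidth 2.
One optimal decomposition is:
Bags: B1 = {a, b, c}  B2 = {b, c, f}  B3 = {b, c, e}  B4 = {a, b, d}
Tree: B1–B2, B1–B3, B1–B4

The largest bag has 3 vertices, giving width 2; this decomposition certifies tw(G) ≤ 2. On the other hand G contains the 3-clique {a, b, d}. A clique must lie in a single bag of any decomposition, so no decomposition can have width below 2. Therefore the treewidth is 2.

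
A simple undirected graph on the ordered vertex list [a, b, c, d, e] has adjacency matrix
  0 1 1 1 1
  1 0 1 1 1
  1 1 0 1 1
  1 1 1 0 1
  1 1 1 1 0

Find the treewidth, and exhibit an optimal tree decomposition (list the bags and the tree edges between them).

With just one bag of size 5, the width is 5 − 1 = 4, so tw(G) ≤ 4. On the other hand G contains the 5-clique {a, b, c, d, e}. A clique must lie in a single bag of any decomposition, so no decomposition can have width below 4. Combining the bounds, tw(G) = 4.

Treewidth 4.
One such decomposition:
Bags: B1 = {a, b, c, d, e}
Tree: (single bag)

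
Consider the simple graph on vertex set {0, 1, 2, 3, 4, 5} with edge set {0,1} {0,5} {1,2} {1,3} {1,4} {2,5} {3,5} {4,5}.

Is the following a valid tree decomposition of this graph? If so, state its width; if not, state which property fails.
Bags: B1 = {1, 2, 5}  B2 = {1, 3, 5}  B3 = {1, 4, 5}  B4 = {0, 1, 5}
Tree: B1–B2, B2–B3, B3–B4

Every vertex of G appears in some bag (union = {0, 1, 2, 3, 4, 5}); every edge is covered by a bag; and for each vertex v the set of bags containing v is connected in the bag tree. The decomposition is therefore valid. The largest bag has 3 vertices, so the width is 2.

Yes; width 2.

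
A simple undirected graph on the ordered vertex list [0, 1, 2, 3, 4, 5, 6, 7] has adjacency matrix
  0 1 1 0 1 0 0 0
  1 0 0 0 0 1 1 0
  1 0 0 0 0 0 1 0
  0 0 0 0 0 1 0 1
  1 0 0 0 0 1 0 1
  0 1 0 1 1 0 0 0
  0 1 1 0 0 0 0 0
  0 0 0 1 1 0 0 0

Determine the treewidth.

2

A width-2 tree decomposition is:
Bags: B1 = {0, 2, 6}  B2 = {0, 1, 6}  B3 = {0, 1, 4}  B4 = {1, 4, 5}  B5 = {4, 5, 7}  B6 = {3, 5, 7}
Tree: B1–B2, B2–B3, B3–B4, B4–B5, B5–B6
Each bag holds 3 vertices, so the decomposition has width 2, which upper-bounds the treewidth. For the lower bound, G contains the cycle 2–6–1–0–2, so G is not a forest; only forests have treewidth ≤ 1, hence tw(G) ≥ 2. Hence tw(G) = 2 exactly.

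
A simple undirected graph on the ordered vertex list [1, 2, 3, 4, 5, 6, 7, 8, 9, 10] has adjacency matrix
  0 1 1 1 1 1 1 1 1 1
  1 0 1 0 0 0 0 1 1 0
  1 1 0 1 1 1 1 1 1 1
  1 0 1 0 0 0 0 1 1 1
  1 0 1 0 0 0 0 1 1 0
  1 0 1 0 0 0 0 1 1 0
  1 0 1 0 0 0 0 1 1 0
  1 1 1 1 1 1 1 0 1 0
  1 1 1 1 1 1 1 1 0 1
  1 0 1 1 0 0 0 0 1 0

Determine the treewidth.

A width-4 tree decomposition is:
Bags: B1 = {1, 3, 7, 8, 9}  B2 = {1, 3, 4, 8, 9}  B3 = {1, 3, 6, 8, 9}  B4 = {1, 2, 3, 8, 9}  B5 = {1, 3, 4, 9, 10}  B6 = {1, 3, 5, 8, 9}
Tree: B1–B2, B1–B3, B2–B4, B2–B5, B3–B6
Each bag holds 5 vertices, so the decomposition has width 4, which upper-bounds the treewidth. For the lower bound, the 5 vertices {1, 2, 3, 8, 9} are pairwise adjacent, and any tree decomposition puts a clique entirely inside one bag — forcing width ≥ 4. Therefore the treewidth is 4.

4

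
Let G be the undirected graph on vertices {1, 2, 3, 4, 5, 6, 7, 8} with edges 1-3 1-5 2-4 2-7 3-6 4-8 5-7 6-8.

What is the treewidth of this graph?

A width-2 tree decomposition is:
Bags: B1 = {1, 3, 6}  B2 = {1, 6, 8}  B3 = {1, 4, 8}  B4 = {1, 2, 4}  B5 = {1, 2, 7}  B6 = {1, 5, 7}
Tree: B1–B2, B2–B3, B3–B4, B4–B5, B5–B6
The largest bag has 3 vertices, giving width 2; this decomposition certifies tw(G) ≤ 2. For the lower bound, G contains the cycle 1–3–6–8–4–2–7–5–1, so G is not a forest; only forests have treewidth ≤ 1, hence tw(G) ≥ 2. Combining the bounds, tw(G) = 2.

2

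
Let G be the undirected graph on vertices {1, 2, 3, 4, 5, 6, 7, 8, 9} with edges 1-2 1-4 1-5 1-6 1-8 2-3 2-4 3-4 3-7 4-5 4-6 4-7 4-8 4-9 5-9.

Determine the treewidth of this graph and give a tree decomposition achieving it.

Each bag holds 3 vertices, so the decomposition has width 2, which upper-bounds the treewidth. For the lower bound, the 3 vertices {1, 4, 8} are pairwise adjacent, and any tree decomposition puts a clique entirely inside one bag — forcing width ≥ 2. Hence tw(G) = 2 exactly.

Treewidth 2.
One optimal decomposition is:
Bags: B1 = {1, 4, 8}  B2 = {1, 4, 5}  B3 = {1, 4, 6}  B4 = {1, 2, 4}  B5 = {2, 3, 4}  B6 = {3, 4, 7}  B7 = {4, 5, 9}
Tree: B1–B2, B1–B3, B2–B4, B4–B5, B5–B6, B2–B7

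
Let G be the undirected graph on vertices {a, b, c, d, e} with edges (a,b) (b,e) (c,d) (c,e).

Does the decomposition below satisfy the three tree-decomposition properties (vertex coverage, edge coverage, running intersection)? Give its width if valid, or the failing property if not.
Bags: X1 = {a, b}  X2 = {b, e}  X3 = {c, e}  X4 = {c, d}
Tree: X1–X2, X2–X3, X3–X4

Checking the three conditions: (i) the bags cover all of {a, b, c, d, e}; (ii) for each edge, some bag contains both endpoints; (iii) the bags containing any fixed vertex form a subtree. All hold, so the decomposition is valid with width 2 − 1 = 1.

Yes; width 1.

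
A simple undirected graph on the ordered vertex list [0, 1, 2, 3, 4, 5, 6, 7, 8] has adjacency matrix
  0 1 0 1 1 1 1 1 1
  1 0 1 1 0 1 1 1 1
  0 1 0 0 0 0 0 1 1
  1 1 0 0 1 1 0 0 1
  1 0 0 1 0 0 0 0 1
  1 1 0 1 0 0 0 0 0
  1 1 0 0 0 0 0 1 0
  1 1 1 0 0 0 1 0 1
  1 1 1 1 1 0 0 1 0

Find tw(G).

A width-3 tree decomposition is:
Bags: B1 = {0, 1, 7, 8}  B2 = {0, 1, 3, 8}  B3 = {1, 2, 7, 8}  B4 = {0, 1, 6, 7}  B5 = {0, 1, 3, 5}  B6 = {0, 3, 4, 8}
Tree: B1–B2, B1–B3, B1–B4, B2–B5, B2–B6
The largest bag has 4 vertices, giving width 3; this decomposition certifies tw(G) ≤ 3. On the other hand G contains the 4-clique {0, 1, 3, 8}. A clique must lie in a single bag of any decomposition, so no decomposition can have width below 3. Combining the bounds, tw(G) = 3.

3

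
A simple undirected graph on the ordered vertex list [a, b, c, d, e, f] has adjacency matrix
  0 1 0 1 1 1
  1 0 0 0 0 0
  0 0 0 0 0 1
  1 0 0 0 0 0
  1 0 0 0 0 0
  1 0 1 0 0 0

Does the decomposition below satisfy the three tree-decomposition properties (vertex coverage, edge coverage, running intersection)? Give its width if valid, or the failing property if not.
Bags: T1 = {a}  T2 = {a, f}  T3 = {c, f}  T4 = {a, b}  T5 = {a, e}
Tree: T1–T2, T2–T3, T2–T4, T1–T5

No — vertex d appears in no bag.

A tree decomposition must satisfy three properties: every vertex lies in some bag; for every edge, both endpoints lie together in some bag; and for every vertex, the bags containing it form a connected subtree. Here vertex d appears in no bag, so the decomposition is invalid.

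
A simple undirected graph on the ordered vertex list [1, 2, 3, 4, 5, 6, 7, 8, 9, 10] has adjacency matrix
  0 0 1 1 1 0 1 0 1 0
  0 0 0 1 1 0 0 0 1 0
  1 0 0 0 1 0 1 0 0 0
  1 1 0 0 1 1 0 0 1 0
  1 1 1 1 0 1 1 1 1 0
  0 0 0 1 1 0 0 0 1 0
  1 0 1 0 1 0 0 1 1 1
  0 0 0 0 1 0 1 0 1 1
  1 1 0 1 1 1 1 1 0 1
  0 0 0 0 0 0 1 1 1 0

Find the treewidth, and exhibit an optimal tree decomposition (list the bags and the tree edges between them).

Treewidth 3.
Bags: B1 = {1, 4, 5, 9}  B2 = {1, 5, 7, 9}  B3 = {2, 4, 5, 9}  B4 = {1, 3, 5, 7}  B5 = {5, 7, 8, 9}  B6 = {7, 8, 9, 10}  B7 = {4, 5, 6, 9}
Tree: B1–B2, B1–B3, B2–B4, B2–B5, B5–B6, B1–B7

Every bag has size at most 4, so the width is 4 − 1 = 3 and tw(G) ≤ 3. For the lower bound, the 4 vertices {7, 8, 9, 10} are pairwise adjacent, and any tree decomposition puts a clique entirely inside one bag — forcing width ≥ 3. Therefore the treewidth is 3.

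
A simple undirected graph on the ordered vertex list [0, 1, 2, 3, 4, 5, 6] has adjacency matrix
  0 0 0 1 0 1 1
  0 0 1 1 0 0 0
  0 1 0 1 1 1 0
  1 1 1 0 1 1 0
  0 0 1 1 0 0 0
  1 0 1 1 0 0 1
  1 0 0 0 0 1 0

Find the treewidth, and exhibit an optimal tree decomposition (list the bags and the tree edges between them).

Every bag has size at most 3, so the width is 3 − 1 = 2 and tw(G) ≤ 2. Conversely, {0, 3, 5} is a clique of size 3, and the vertices of any clique must share a bag in every tree decomposition; so some bag has ≥ 3 vertices and tw(G) ≥ 2. Combining the bounds, tw(G) = 2.

Treewidth 2.
Bags: B1 = {0, 3, 5}  B2 = {2, 3, 5}  B3 = {0, 5, 6}  B4 = {2, 3, 4}  B5 = {1, 2, 3}
Tree: B1–B2, B1–B3, B2–B4, B4–B5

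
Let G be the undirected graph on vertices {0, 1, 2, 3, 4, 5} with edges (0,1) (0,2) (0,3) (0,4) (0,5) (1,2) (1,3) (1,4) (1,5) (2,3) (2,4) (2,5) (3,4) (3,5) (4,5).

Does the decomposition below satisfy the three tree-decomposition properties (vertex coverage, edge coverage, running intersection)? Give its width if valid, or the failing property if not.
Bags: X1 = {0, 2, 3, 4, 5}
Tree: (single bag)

No — vertex 1 appears in no bag.

A tree decomposition must satisfy three properties: every vertex lies in some bag; for every edge, both endpoints lie together in some bag; and for every vertex, the bags containing it form a connected subtree. Here vertex 1 appears in no bag, so the decomposition is invalid.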